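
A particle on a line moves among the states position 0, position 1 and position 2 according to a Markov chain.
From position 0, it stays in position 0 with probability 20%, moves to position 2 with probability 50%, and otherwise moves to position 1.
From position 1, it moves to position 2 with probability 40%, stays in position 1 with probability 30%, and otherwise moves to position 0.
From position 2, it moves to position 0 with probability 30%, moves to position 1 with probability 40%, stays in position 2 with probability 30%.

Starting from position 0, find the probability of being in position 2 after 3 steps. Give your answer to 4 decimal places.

0.3910

Propagate the distribution vector 3 steps from position 0.
After 0 steps: (1.0000, 0.0000, 0.0000)
After 1 step: (0.2000, 0.3000, 0.5000)
After 2 steps: (0.2800, 0.3500, 0.3700)
After 3 steps: (0.2720, 0.3370, 0.3910)
P(in position 2 after 3 steps) = 0.3910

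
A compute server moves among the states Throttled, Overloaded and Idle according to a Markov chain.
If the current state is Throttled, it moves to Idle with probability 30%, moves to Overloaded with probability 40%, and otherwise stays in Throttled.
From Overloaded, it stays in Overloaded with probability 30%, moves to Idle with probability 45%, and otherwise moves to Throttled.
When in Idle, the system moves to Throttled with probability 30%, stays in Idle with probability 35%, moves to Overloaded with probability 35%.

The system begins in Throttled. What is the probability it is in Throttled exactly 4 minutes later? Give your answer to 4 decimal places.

Propagate the distribution vector 4 minutes from Throttled.
After 0 minutes: (1.0000, 0.0000, 0.0000)
After 1 minute: (0.3000, 0.4000, 0.3000)
After 2 minutes: (0.2800, 0.3450, 0.3750)
After 3 minutes: (0.2828, 0.3468, 0.3705)
After 4 minutes: (0.2827, 0.3468, 0.3705)
P(in Throttled after 4 minutes) = 0.2827

0.2827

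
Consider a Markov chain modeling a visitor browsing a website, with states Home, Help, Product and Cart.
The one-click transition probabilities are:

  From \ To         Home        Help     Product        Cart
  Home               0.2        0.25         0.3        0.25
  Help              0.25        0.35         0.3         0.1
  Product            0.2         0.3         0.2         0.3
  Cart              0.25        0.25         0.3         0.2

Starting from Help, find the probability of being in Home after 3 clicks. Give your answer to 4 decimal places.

Propagate the distribution vector 3 clicks from Help.
After 0 clicks: (0.0000, 1.0000, 0.0000, 0.0000)
After 1 click: (0.2500, 0.3500, 0.3000, 0.1000)
After 2 clicks: (0.2225, 0.3000, 0.2700, 0.2075)
After 3 clicks: (0.2254, 0.2935, 0.2730, 0.2081)
P(in Home after 3 clicks) = 0.2254

0.2254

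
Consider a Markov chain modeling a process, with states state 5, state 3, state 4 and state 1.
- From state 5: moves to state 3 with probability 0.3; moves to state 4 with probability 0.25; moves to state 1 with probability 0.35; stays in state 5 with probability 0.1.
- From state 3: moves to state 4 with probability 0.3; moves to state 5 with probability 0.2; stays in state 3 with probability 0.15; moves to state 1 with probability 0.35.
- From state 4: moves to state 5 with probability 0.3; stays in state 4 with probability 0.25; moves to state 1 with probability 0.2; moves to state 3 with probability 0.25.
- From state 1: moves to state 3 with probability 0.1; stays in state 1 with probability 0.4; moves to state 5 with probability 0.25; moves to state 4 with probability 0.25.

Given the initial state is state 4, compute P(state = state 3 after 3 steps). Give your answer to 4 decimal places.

Propagate the distribution vector 3 steps from state 4.
After 0 steps: (0.0000, 0.0000, 1.0000, 0.0000)
After 1 step: (0.3000, 0.2500, 0.2500, 0.2000)
After 2 steps: (0.2050, 0.2100, 0.2625, 0.3225)
After 3 steps: (0.2219, 0.1909, 0.2605, 0.3268)
P(in state 3 after 3 steps) = 0.1909

0.1909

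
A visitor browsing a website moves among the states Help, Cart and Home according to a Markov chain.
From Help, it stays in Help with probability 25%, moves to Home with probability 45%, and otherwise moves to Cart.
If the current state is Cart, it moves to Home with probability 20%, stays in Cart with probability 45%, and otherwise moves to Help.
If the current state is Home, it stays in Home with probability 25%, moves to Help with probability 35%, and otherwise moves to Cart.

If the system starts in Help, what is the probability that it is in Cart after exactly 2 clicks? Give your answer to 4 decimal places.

0.3900

Sum over the intermediate state after 1 click:
P = P(Help→Help)·P(Help→Cart) + P(Help→Cart)·P(Cart→Cart) + P(Help→Home)·P(Home→Cart)
  = 0.25×0.3 + 0.3×0.45 + 0.45×0.4
  = 0.0750 + 0.1350 + 0.1800 = 0.3900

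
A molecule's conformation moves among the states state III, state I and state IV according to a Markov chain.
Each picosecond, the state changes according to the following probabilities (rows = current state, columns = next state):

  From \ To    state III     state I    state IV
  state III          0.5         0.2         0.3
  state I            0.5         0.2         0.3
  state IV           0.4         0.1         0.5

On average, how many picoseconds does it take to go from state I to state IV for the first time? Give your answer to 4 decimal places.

3.3333

Let t(s) be the expected number of picoseconds to first reach state IV from state s, with t(state IV) = 0. Conditioning on the first picosecond:
t(state III) = 1 + 0.5·t(state III) + 0.2·t(state I)
t(state I) = 1 + 0.5·t(state III) + 0.2·t(state I)
Solving: t(state III) = 3.3333, t(state I) = 3.3333.
Expected picoseconds from state I to state IV: 3.3333.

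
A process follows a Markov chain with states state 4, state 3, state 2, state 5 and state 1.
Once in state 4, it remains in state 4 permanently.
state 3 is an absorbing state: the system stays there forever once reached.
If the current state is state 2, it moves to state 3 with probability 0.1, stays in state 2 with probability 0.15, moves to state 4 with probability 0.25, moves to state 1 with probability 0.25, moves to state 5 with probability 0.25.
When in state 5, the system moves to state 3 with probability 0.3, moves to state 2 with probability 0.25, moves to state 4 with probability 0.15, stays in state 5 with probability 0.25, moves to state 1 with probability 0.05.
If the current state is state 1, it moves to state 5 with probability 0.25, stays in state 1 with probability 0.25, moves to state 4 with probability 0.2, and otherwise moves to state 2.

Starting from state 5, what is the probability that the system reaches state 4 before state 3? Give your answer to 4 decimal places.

Let h(s) be the probability of absorption at state 4 starting from transient state s. Then h(state 4) = 1 and h(state 3) = 0. By first-step analysis:
h(state 2) = 0.25·1 + 0.1·0 + 0.15·h(state 2) + 0.25·h(state 5) + 0.25·h(state 1)
h(state 5) = 0.15·1 + 0.3·0 + 0.25·h(state 2) + 0.25·h(state 5) + 0.05·h(state 1)
h(state 1) = 0.2·1 + 0.3·h(state 2) + 0.25·h(state 5) + 0.25·h(state 1)
Solving: h(state 2) = 0.6232, h(state 5) = 0.4522, h(state 1) = 0.6667.
Starting from state 5, the probability is 0.4522.

0.4522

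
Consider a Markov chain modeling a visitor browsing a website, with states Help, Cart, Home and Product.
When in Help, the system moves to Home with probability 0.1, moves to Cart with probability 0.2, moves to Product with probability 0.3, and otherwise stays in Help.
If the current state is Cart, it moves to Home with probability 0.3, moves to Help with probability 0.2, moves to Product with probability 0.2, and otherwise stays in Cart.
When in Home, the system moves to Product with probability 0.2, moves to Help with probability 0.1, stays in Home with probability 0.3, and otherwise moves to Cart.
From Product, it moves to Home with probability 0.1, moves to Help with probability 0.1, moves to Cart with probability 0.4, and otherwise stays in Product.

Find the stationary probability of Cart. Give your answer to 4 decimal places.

Let the stationary distribution be π with π = πP and π_1 + π_2 + π_3 + π_4 = 1.
π_1 = 0.4·π_1 + 0.2·π_2 + 0.1·π_3 + 0.1·π_4
π_2 = 0.2·π_1 + 0.3·π_2 + 0.4·π_3 + 0.4·π_4
π_3 = 0.1·π_1 + 0.3·π_2 + 0.3·π_3 + 0.1·π_4
Solving with the normalization constraint gives π = (0.1899, 0.3291, 0.2073, 0.2737).
So the stationary probability of Cart is 0.3291.

0.3291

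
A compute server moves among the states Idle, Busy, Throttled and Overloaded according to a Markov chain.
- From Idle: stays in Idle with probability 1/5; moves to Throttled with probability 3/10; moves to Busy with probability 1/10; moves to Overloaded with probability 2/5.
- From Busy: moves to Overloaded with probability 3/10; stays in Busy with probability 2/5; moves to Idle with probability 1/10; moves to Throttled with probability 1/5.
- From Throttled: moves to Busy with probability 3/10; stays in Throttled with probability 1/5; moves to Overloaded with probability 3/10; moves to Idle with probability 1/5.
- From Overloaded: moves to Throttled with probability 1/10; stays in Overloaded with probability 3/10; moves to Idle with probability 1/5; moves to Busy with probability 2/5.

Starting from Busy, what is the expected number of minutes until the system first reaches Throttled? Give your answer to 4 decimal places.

5.4601

Let t(s) be the expected number of minutes to first reach Throttled from state s, with t(Throttled) = 0. Conditioning on the first minute:
t(Idle) = 1 + 0.2·t(Idle) + 0.1·t(Busy) + 0.4·t(Overloaded)
t(Busy) = 1 + 0.1·t(Idle) + 0.4·t(Busy) + 0.3·t(Overloaded)
t(Overloaded) = 1 + 0.2·t(Idle) + 0.4·t(Busy) + 0.3·t(Overloaded)
Solving: t(Idle) = 4.9080, t(Busy) = 5.4601, t(Overloaded) = 5.9509.
Expected minutes from Busy to Throttled: 5.4601.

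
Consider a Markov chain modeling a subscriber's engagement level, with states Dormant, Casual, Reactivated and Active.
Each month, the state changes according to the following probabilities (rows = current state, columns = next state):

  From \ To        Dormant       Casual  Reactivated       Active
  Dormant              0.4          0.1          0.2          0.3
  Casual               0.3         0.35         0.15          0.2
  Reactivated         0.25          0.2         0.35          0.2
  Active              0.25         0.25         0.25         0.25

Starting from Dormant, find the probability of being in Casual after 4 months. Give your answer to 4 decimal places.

0.2130

Propagate the distribution vector 4 months from Dormant.
After 0 months: (1.0000, 0.0000, 0.0000, 0.0000)
After 1 month: (0.4000, 0.1000, 0.2000, 0.3000)
After 2 months: (0.3150, 0.1900, 0.2400, 0.2550)
After 3 months: (0.3068, 0.2098, 0.2393, 0.2443)
After 4 months: (0.3065, 0.2130, 0.2376, 0.2429)
P(in Casual after 4 months) = 0.2130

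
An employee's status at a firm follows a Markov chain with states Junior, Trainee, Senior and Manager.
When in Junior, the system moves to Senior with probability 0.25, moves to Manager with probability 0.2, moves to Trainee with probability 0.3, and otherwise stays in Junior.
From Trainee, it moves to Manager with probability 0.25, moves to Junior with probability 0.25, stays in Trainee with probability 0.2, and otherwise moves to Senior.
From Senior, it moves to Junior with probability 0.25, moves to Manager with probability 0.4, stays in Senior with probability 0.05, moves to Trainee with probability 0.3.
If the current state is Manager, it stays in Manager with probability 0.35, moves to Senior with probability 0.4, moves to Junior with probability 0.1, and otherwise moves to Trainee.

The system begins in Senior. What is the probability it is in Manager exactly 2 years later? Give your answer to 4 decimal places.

0.2850

Propagate the distribution vector 2 years from Senior.
After 0 years: (0.0000, 0.0000, 1.0000, 0.0000)
After 1 year: (0.2500, 0.3000, 0.0500, 0.4000)
After 2 years: (0.1900, 0.2100, 0.3150, 0.2850)
P(in Manager after 2 years) = 0.2850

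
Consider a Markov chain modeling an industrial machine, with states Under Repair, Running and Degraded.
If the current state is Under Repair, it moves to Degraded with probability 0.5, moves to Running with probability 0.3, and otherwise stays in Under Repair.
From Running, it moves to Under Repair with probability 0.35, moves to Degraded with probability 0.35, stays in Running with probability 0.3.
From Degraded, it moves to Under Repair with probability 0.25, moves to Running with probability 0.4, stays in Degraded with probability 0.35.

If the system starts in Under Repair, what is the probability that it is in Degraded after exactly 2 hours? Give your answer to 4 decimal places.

0.3800

Sum over the intermediate state after 1 hour:
P = P(Under Repair→Under Repair)·P(Under Repair→Degraded) + P(Under Repair→Running)·P(Running→Degraded) + P(Under Repair→Degraded)·P(Degraded→Degraded)
  = 0.2×0.5 + 0.3×0.35 + 0.5×0.35
  = 0.1000 + 0.1050 + 0.1750 = 0.3800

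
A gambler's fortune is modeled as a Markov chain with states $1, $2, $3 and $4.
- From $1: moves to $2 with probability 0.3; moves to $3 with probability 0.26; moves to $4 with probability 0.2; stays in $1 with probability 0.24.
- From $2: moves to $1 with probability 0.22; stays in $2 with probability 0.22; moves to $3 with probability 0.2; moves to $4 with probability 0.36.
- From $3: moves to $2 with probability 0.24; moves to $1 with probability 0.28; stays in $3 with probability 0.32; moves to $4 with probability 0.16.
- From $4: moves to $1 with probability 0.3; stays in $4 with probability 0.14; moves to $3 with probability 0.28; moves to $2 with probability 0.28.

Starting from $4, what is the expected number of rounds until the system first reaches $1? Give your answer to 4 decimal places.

3.6460

Let t(s) be the expected number of rounds to first reach $1 from state s, with t($1) = 0. Conditioning on the first round:
t($2) = 1 + 0.22·t($2) + 0.2·t($3) + 0.36·t($4)
t($3) = 1 + 0.24·t($2) + 0.32·t($3) + 0.16·t($4)
t($4) = 1 + 0.28·t($2) + 0.28·t($3) + 0.14·t($4)
Solving: t($2) = 3.9163, t($3) = 3.7107, t($4) = 3.6460.
Expected rounds from $4 to $1: 3.6460.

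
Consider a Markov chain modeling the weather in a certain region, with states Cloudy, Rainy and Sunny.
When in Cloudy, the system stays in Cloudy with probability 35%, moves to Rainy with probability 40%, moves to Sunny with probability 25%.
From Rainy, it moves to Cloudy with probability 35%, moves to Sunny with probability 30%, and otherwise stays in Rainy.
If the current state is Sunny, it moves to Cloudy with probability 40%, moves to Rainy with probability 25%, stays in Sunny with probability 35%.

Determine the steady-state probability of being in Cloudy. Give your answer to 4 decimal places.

0.3648

Let the stationary distribution be π with π = πP and π_1 + π_2 + π_3 = 1.
π_1 = 0.35·π_1 + 0.35·π_2 + 0.4·π_3
π_2 = 0.4·π_1 + 0.35·π_2 + 0.25·π_3
Solving with the normalization constraint gives π = (0.3648, 0.3386, 0.2966).
So the stationary probability of Cloudy is 0.3648.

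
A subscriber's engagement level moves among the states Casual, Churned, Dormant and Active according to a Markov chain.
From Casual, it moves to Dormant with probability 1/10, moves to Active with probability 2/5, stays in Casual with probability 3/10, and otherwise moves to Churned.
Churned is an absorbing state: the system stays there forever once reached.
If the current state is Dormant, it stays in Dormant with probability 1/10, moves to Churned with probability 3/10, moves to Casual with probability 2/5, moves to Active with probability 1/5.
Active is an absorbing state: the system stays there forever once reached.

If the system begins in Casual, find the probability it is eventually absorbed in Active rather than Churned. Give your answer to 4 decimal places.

0.6441

Let h(s) be the probability of absorption at Active starting from transient state s. Then h(Active) = 1 and h(Churned) = 0. By first-step analysis:
h(Casual) = 0.3·h(Casual) + 0.2·0 + 0.1·h(Dormant) + 0.4·1
h(Dormant) = 0.4·h(Casual) + 0.3·0 + 0.1·h(Dormant) + 0.2·1
Solving: h(Casual) = 0.6441, h(Dormant) = 0.5085.
Starting from Casual, the probability is 0.6441.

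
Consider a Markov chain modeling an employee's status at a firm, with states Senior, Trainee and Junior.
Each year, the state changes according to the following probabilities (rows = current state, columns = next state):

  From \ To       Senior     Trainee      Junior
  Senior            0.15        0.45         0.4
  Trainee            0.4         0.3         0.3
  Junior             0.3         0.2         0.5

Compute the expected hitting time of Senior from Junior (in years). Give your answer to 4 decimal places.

Let t(s) be the expected number of years to first reach Senior from state s, with t(Senior) = 0. Conditioning on the first year:
t(Trainee) = 1 + 0.3·t(Trainee) + 0.3·t(Junior)
t(Junior) = 1 + 0.2·t(Trainee) + 0.5·t(Junior)
Solving: t(Trainee) = 2.7586, t(Junior) = 3.1034.
Expected years from Junior to Senior: 3.1034.

3.1034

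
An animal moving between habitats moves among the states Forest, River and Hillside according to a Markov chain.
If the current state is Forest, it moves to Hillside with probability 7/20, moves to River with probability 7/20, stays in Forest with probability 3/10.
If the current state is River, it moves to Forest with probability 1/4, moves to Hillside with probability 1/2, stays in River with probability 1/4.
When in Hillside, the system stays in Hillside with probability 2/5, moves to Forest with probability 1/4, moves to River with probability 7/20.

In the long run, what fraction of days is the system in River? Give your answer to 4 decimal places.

Let the stationary distribution be π with π = πP and π_1 + π_2 + π_3 = 1.
π_1 = 0.3·π_1 + 0.25·π_2 + 0.25·π_3
π_2 = 0.35·π_1 + 0.25·π_2 + 0.35·π_3
Solving with the normalization constraint gives π = (0.2632, 0.3182, 0.4187).
So the stationary probability of River is 0.3182.

0.3182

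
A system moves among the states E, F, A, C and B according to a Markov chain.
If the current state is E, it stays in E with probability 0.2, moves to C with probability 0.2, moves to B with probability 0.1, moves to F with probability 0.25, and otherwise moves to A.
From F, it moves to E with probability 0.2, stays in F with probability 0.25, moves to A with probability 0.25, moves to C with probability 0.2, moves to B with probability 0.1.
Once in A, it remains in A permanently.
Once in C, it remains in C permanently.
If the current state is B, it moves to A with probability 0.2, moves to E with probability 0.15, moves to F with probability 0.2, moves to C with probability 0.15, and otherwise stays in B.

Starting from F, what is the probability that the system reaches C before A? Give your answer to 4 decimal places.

Let h(s) be the probability of absorption at C starting from transient state s. Then h(C) = 1 and h(A) = 0. By first-step analysis:
h(E) = 0.2·h(E) + 0.25·h(F) + 0.25·0 + 0.2·1 + 0.1·h(B)
h(F) = 0.2·h(E) + 0.25·h(F) + 0.25·0 + 0.2·1 + 0.1·h(B)
h(B) = 0.15·h(E) + 0.2·h(F) + 0.2·0 + 0.15·1 + 0.3·h(B)
Solving: h(E) = 0.4429, h(F) = 0.4429, h(B) = 0.4357.
Starting from F, the probability is 0.4429.

0.4429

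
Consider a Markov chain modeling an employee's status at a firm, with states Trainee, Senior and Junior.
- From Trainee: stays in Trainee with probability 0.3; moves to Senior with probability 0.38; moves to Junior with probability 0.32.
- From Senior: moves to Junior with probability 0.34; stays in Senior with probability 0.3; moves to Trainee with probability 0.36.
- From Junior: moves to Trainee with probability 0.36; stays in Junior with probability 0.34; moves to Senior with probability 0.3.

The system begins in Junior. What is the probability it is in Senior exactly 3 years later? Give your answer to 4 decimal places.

Propagate the distribution vector 3 years from Junior.
After 0 years: (0.0000, 0.0000, 1.0000)
After 1 year: (0.3600, 0.3000, 0.3400)
After 2 years: (0.3384, 0.3288, 0.3328)
After 3 years: (0.3397, 0.3271, 0.3332)
P(in Senior after 3 years) = 0.3271

0.3271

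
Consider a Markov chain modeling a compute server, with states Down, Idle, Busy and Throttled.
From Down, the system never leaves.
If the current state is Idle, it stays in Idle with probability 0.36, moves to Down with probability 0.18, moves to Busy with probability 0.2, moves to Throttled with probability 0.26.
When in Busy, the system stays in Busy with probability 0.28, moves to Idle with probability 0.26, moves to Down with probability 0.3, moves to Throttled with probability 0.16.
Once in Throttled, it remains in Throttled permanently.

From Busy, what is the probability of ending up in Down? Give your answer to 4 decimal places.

Let h(s) be the probability of absorption at Down starting from transient state s. Then h(Down) = 1 and h(Throttled) = 0. By first-step analysis:
h(Idle) = 0.18·1 + 0.36·h(Idle) + 0.2·h(Busy) + 0.26·0
h(Busy) = 0.3·1 + 0.26·h(Idle) + 0.28·h(Busy) + 0.16·0
Solving: h(Idle) = 0.4638, h(Busy) = 0.5841.
Starting from Busy, the probability is 0.5841.

0.5841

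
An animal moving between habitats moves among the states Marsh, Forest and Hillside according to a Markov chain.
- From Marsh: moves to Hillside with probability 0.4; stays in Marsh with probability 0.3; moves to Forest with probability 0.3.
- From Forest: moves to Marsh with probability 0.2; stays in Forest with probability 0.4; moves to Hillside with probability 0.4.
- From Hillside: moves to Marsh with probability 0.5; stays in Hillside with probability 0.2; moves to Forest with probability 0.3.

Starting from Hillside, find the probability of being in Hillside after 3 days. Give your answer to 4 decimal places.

Propagate the distribution vector 3 days from Hillside.
After 0 days: (0.0000, 0.0000, 1.0000)
After 1 day: (0.5000, 0.3000, 0.2000)
After 2 days: (0.3100, 0.3300, 0.3600)
After 3 days: (0.3390, 0.3330, 0.3280)
P(in Hillside after 3 days) = 0.3280

0.3280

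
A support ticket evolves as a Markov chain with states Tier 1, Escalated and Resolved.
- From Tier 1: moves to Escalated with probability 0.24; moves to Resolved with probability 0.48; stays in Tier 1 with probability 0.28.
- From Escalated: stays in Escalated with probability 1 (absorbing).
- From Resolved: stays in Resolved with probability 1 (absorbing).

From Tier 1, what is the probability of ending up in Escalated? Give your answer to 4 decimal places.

0.3333

Let h(s) be the probability of absorption at Escalated starting from transient state s. Then h(Escalated) = 1 and h(Resolved) = 0. By first-step analysis:
h(Tier 1) = 0.28·h(Tier 1) + 0.24·1 + 0.48·0
Solving: h(Tier 1) = 0.3333.
Starting from Tier 1, the probability is 0.3333.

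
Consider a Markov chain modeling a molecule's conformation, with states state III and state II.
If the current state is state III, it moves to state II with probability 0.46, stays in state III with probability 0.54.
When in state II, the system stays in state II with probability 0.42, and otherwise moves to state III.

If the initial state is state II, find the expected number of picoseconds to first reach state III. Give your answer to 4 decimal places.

1.7241

Let t(s) be the expected number of picoseconds to first reach state III from state s, with t(state III) = 0. Conditioning on the first picosecond:
t(state II) = 1 + 0.42·t(state II)
Solving: t(state II) = 1.7241.
Expected picoseconds from state II to state III: 1.7241.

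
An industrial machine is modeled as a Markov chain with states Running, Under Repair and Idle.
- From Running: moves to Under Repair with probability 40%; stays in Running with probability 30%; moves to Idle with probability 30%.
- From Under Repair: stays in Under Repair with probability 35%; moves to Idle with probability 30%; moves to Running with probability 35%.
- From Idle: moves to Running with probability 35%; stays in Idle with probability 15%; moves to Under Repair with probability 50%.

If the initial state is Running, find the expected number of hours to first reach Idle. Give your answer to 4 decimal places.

3.3333

Let t(s) be the expected number of hours to first reach Idle from state s, with t(Idle) = 0. Conditioning on the first hour:
t(Running) = 1 + 0.3·t(Running) + 0.4·t(Under Repair)
t(Under Repair) = 1 + 0.35·t(Running) + 0.35·t(Under Repair)
Solving: t(Running) = 3.3333, t(Under Repair) = 3.3333.
Expected hours from Running to Idle: 3.3333.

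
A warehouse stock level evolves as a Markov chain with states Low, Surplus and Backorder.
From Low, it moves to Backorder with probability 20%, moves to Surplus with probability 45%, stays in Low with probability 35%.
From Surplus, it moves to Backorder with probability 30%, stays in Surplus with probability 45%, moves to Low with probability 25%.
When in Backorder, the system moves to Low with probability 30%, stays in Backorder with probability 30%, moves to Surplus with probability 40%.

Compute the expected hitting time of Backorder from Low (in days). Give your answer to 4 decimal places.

4.0816

Let t(s) be the expected number of days to first reach Backorder from state s, with t(Backorder) = 0. Conditioning on the first day:
t(Low) = 1 + 0.35·t(Low) + 0.45·t(Surplus)
t(Surplus) = 1 + 0.25·t(Low) + 0.45·t(Surplus)
Solving: t(Low) = 4.0816, t(Surplus) = 3.6735.
Expected days from Low to Backorder: 4.0816.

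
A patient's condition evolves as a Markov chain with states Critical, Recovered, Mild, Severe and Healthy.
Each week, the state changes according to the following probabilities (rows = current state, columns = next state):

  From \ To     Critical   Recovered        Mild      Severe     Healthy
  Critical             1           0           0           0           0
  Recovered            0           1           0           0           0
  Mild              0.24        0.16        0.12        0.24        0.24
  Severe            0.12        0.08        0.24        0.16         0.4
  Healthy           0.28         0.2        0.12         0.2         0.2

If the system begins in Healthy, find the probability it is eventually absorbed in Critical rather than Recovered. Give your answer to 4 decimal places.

0.5872

Let h(s) be the probability of absorption at Critical starting from transient state s. Then h(Critical) = 1 and h(Recovered) = 0. By first-step analysis:
h(Mild) = 0.24·1 + 0.16·0 + 0.12·h(Mild) + 0.24·h(Severe) + 0.24·h(Healthy)
h(Severe) = 0.12·1 + 0.08·0 + 0.24·h(Mild) + 0.16·h(Severe) + 0.4·h(Healthy)
h(Healthy) = 0.28·1 + 0.2·0 + 0.12·h(Mild) + 0.2·h(Severe) + 0.2·h(Healthy)
Solving: h(Mild) = 0.5944, h(Severe) = 0.5923, h(Healthy) = 0.5872.
Starting from Healthy, the probability is 0.5872.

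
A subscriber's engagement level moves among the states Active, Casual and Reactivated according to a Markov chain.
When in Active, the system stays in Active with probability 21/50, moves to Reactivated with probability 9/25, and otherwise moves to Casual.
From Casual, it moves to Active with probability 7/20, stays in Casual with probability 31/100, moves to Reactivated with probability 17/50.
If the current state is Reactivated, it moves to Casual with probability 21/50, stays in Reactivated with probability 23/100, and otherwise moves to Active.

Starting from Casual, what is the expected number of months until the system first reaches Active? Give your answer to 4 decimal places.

2.8571

Let t(s) be the expected number of months to first reach Active from state s, with t(Active) = 0. Conditioning on the first month:
t(Casual) = 1 + 0.31·t(Casual) + 0.34·t(Reactivated)
t(Reactivated) = 1 + 0.42·t(Casual) + 0.23·t(Reactivated)
Solving: t(Casual) = 2.8571, t(Reactivated) = 2.8571.
Expected months from Casual to Active: 2.8571.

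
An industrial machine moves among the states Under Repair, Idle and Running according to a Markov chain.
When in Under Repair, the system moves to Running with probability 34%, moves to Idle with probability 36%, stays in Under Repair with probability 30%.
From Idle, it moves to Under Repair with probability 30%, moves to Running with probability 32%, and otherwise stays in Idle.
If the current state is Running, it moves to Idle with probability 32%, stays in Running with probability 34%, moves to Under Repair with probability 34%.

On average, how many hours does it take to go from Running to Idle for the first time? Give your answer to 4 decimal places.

3.0023

Let t(s) be the expected number of hours to first reach Idle from state s, with t(Idle) = 0. Conditioning on the first hour:
t(Under Repair) = 1 + 0.3·t(Under Repair) + 0.34·t(Running)
t(Running) = 1 + 0.34·t(Under Repair) + 0.34·t(Running)
Solving: t(Under Repair) = 2.8868, t(Running) = 3.0023.
Expected hours from Running to Idle: 3.0023.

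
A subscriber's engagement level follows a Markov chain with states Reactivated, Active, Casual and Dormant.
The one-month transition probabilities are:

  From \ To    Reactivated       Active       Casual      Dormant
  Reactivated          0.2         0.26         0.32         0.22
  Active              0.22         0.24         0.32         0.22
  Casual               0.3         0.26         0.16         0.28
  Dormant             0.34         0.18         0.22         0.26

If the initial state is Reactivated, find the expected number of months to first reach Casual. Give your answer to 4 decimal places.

3.3661

Let t(s) be the expected number of months to first reach Casual from state s, with t(Casual) = 0. Conditioning on the first month:
t(Reactivated) = 1 + 0.2·t(Reactivated) + 0.26·t(Active) + 0.22·t(Dormant)
t(Active) = 1 + 0.22·t(Reactivated) + 0.24·t(Active) + 0.22·t(Dormant)
t(Dormant) = 1 + 0.34·t(Reactivated) + 0.18·t(Active) + 0.26·t(Dormant)
Solving: t(Reactivated) = 3.3661, t(Active) = 3.3661, t(Dormant) = 3.7167.
Expected months from Reactivated to Casual: 3.3661.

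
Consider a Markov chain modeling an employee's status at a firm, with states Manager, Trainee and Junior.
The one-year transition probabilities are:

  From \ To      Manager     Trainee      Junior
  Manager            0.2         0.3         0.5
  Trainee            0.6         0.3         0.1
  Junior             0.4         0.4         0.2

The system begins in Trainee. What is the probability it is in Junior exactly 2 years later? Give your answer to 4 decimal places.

Sum over the intermediate state after 1 year:
P = P(Trainee→Manager)·P(Manager→Junior) + P(Trainee→Trainee)·P(Trainee→Junior) + P(Trainee→Junior)·P(Junior→Junior)
  = 0.6×0.5 + 0.3×0.1 + 0.1×0.2
  = 0.3000 + 0.0300 + 0.0200 = 0.3500

0.3500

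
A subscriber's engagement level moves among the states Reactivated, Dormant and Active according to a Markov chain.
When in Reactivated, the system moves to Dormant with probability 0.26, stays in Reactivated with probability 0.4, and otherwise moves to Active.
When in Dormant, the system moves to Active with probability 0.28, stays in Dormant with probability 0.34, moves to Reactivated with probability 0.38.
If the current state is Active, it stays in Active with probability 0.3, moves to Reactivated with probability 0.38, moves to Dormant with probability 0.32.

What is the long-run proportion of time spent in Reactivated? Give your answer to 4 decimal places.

Let the stationary distribution be π with π = πP and π_1 + π_2 + π_3 = 1.
π_1 = 0.4·π_1 + 0.38·π_2 + 0.38·π_3
π_2 = 0.26·π_1 + 0.34·π_2 + 0.32·π_3
Solving with the normalization constraint gives π = (0.3878, 0.3028, 0.3095).
So the stationary probability of Reactivated is 0.3878.

0.3878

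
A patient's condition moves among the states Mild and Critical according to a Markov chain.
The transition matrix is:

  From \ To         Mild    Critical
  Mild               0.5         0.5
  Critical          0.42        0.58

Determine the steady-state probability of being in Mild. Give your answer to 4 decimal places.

0.4565

Let the stationary distribution be π with π = πP and π_1 + π_2 = 1.
π_1 = 0.5·π_1 + 0.42·π_2
Solving with the normalization constraint gives π = (0.4565, 0.5435).
So the stationary probability of Mild is 0.4565.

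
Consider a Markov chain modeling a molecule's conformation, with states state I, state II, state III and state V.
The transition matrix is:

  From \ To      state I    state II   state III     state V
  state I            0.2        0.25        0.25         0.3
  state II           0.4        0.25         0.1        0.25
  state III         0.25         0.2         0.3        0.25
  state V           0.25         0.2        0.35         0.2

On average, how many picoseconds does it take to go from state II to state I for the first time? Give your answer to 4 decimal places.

Let t(s) be the expected number of picoseconds to first reach state I from state s, with t(state I) = 0. Conditioning on the first picosecond:
t(state II) = 1 + 0.25·t(state II) + 0.1·t(state III) + 0.25·t(state V)
t(state III) = 1 + 0.2·t(state II) + 0.3·t(state III) + 0.25·t(state V)
t(state V) = 1 + 0.2·t(state II) + 0.35·t(state III) + 0.2·t(state V)
Solving: t(state II) = 2.9907, t(state III) = 3.5514, t(state V) = 3.5514.
Expected picoseconds from state II to state I: 2.9907.

2.9907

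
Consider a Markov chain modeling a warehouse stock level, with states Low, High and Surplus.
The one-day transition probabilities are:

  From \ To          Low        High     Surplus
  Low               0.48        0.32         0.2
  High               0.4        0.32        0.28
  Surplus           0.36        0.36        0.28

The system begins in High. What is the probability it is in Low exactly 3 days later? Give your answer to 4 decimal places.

Propagate the distribution vector 3 days from High.
After 0 days: (0.0000, 1.0000, 0.0000)
After 1 day: (0.4000, 0.3200, 0.2800)
After 2 days: (0.4208, 0.3312, 0.2480)
After 3 days: (0.4237, 0.3299, 0.2463)
P(in Low after 3 days) = 0.4237

0.4237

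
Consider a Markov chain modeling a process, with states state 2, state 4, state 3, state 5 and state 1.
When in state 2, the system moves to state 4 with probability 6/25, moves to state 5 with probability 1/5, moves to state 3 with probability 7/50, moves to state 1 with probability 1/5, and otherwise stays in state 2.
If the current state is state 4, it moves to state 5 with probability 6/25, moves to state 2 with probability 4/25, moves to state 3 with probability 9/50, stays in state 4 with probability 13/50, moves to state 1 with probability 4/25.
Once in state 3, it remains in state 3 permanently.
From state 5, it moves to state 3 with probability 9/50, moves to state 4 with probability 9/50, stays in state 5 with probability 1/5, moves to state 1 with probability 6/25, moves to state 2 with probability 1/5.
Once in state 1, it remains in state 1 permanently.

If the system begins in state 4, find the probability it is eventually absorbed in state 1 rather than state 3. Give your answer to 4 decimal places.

Let h(s) be the probability of absorption at state 1 starting from transient state s. Then h(state 1) = 1 and h(state 3) = 0. By first-step analysis:
h(state 2) = 0.22·h(state 2) + 0.24·h(state 4) + 0.14·0 + 0.2·h(state 5) + 0.2·1
h(state 4) = 0.16·h(state 2) + 0.26·h(state 4) + 0.18·0 + 0.24·h(state 5) + 0.16·1
h(state 5) = 0.2·h(state 2) + 0.18·h(state 4) + 0.18·0 + 0.2·h(state 5) + 0.24·1
Solving: h(state 2) = 0.5581, h(state 4) = 0.5172, h(state 5) = 0.5559.
Starting from state 4, the probability is 0.5172.

0.5172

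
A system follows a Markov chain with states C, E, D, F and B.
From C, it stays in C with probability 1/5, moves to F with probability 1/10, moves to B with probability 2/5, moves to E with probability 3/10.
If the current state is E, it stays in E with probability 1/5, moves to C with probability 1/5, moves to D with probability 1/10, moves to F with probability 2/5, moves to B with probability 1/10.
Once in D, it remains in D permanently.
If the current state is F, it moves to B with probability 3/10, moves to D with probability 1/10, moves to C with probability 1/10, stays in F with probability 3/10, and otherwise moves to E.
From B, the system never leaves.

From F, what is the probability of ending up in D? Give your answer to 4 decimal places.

0.2421

Let h(s) be the probability of absorption at D starting from transient state s. Then h(D) = 1 and h(B) = 0. By first-step analysis:
h(C) = 0.2·h(C) + 0.3·h(E) + 0.1·h(F) + 0.4·0
h(E) = 0.2·h(C) + 0.2·h(E) + 0.1·1 + 0.4·h(F) + 0.1·0
h(F) = 0.1·h(C) + 0.2·h(E) + 0.1·1 + 0.3·h(F) + 0.3·0
Solving: h(C) = 0.1352, h(E) = 0.2799, h(F) = 0.2421.
Starting from F, the probability is 0.2421.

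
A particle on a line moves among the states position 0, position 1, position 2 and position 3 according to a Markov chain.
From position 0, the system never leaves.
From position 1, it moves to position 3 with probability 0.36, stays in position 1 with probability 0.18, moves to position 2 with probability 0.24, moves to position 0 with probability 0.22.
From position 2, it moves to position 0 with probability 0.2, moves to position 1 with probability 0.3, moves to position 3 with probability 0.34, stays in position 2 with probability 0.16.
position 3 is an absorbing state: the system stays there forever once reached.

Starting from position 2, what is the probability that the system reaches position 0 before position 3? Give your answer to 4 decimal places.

0.3729

Let h(s) be the probability of absorption at position 0 starting from transient state s. Then h(position 0) = 1 and h(position 3) = 0. By first-step analysis:
h(position 1) = 0.22·1 + 0.18·h(position 1) + 0.24·h(position 2) + 0.36·0
h(position 2) = 0.2·1 + 0.3·h(position 1) + 0.16·h(position 2) + 0.34·0
Solving: h(position 1) = 0.3774, h(position 2) = 0.3729.
Starting from position 2, the probability is 0.3729.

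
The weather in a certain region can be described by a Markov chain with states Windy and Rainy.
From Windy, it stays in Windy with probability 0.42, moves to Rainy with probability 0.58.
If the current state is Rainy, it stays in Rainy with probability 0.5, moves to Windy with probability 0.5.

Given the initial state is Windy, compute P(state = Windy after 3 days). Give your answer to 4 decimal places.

0.4627

Propagate the distribution vector 3 days from Windy.
After 0 days: (1.0000, 0.0000)
After 1 day: (0.4200, 0.5800)
After 2 days: (0.4664, 0.5336)
After 3 days: (0.4627, 0.5373)
P(in Windy after 3 days) = 0.4627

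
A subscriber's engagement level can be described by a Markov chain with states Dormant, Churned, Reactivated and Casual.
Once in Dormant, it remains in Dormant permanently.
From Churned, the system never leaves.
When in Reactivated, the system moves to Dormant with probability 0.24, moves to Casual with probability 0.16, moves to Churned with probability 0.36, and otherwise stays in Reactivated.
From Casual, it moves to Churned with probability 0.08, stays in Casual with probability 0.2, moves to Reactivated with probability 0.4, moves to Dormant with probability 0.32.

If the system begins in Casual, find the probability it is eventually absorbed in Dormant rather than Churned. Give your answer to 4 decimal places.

0.6235

Let h(s) be the probability of absorption at Dormant starting from transient state s. Then h(Dormant) = 1 and h(Churned) = 0. By first-step analysis:
h(Reactivated) = 0.24·1 + 0.36·0 + 0.24·h(Reactivated) + 0.16·h(Casual)
h(Casual) = 0.32·1 + 0.08·0 + 0.4·h(Reactivated) + 0.2·h(Casual)
Solving: h(Reactivated) = 0.4471, h(Casual) = 0.6235.
Starting from Casual, the probability is 0.6235.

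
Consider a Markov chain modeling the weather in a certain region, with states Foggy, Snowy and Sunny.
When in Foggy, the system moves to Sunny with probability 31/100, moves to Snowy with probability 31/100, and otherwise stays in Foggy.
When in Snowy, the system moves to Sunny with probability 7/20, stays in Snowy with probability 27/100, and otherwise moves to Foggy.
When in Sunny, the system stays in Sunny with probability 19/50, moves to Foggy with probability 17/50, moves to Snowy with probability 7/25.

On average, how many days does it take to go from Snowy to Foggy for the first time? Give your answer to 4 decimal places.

Let t(s) be the expected number of days to first reach Foggy from state s, with t(Foggy) = 0. Conditioning on the first day:
t(Snowy) = 1 + 0.27·t(Snowy) + 0.35·t(Sunny)
t(Sunny) = 1 + 0.28·t(Snowy) + 0.38·t(Sunny)
Solving: t(Snowy) = 2.7355, t(Sunny) = 2.8483.
Expected days from Snowy to Foggy: 2.7355.

2.7355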